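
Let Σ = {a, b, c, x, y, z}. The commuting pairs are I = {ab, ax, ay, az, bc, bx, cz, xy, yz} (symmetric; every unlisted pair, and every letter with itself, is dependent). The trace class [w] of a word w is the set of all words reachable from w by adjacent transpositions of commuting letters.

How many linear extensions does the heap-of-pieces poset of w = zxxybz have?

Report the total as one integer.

0(z) covers ∅
1(x) covers 0:z
2(x) covers 1:x
3(y) covers ∅
4(b) covers 0:z, 3:y
5(z) covers 2:x, 4:b
floor of heap: 0:z, 3:y
completions by unplaced set U, small U first (add the entries for U minus each lowest piece of U):
  |U|=1: {5}:1
  |U|=2: {2,5}:1  {4,5}:1
  |U|=3: {1,2,5}:1  {2,4,5}:2  {3,4,5}:1
  |U|=4: {1,2,4,5}:3  {2,3,4,5}:3
  start at 0(z): 6
  start at 3(y): 3
sum over floor = 9

9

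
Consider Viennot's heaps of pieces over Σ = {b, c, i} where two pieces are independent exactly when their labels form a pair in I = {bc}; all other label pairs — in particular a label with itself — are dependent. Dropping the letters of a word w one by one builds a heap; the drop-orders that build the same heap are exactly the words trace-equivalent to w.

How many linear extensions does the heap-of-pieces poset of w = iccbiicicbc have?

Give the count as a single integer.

piece 0:i — minimal
piece 1:c rests on {0:i}
piece 2:c rests on {1:c}
piece 3:b rests on {0:i}
piece 4:i rests on {2:c, 3:b}
piece 5:i rests on {4:i}
piece 6:c rests on {5:i}
piece 7:i rests on {6:c}
piece 8:c rests on {7:i}
piece 9:b rests on {7:i}
piece 10:c rests on {8:c}
minimal pieces: {0:i}
ways to finish when only these pieces remain (= sum over removing one remaining piece with nothing left below it):
  1 left: {9}→1  {10}→1
  2 left: {8,10}→1  {9,10}→2
  3 left: {8,9,10}→3
  4 left: {7,8,9,10}→3
  5 left: {6,7,8,9,10}→3
  6 left: {5,6,7,8,9,10}→3
  7 left: {4,5,6,7,8,9,10}→3
  8 left: {2,4,5,6,7,8,9,10}→3  {3,4,5,6,7,8,9,10}→3
  9 left: {1,2,4,5,6,7,8,9,10}→3  {2,3,4,5,6,7,8,9,10}→6
  placing 0:i first → 9 extensions

9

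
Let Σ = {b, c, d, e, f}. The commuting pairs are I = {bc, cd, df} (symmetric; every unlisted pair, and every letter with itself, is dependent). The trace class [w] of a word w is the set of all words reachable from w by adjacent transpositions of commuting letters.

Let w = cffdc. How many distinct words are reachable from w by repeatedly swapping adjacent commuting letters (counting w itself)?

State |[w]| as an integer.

5

#0=c has no predecessor
#1=f depends on [0:c]
#2=f depends on [1:f]
#3=d has no predecessor
#4=c depends on [2:f]
sources: [0:c, 3:d]
N(rest) = Σ N(rest − s) over sources s of rest; N(one piece) = 1:
  size 1 → [3]=1  [4]=1
  size 2 → [2,4]=1  [3,4]=2
  size 3 → [1,2,4]=1  [2,3,4]=3
  first=0(c) contributes 4
  first=3(d) contributes 1
|[w]| = 5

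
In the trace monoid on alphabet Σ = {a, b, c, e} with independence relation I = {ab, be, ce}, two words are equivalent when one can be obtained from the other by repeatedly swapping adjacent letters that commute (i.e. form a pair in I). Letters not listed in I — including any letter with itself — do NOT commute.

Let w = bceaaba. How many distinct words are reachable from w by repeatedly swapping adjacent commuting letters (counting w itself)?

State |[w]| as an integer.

piece 0:b — minimal
piece 1:c rests on {0:b}
piece 2:e — minimal
piece 3:a rests on {1:c, 2:e}
piece 4:a rests on {3:a}
piece 5:b rests on {1:c}
piece 6:a rests on {4:a}
minimal pieces: {0:b, 2:e}
ways to finish when only these pieces remain (= sum over removing one remaining piece with nothing left below it):
  1 left: {5}→1  {6}→1
  2 left: {4,6}→1  {5,6}→2
  3 left: {3,4,6}→1  {4,5,6}→3
  4 left: {2,3,4,6}→1  {3,4,5,6}→4
  5 left: {1,3,4,5,6}→4  {2,3,4,5,6}→5
  placing 0:b first → 9 extensions
  placing 2:e first → 4 extensions
total linear extensions = 13

13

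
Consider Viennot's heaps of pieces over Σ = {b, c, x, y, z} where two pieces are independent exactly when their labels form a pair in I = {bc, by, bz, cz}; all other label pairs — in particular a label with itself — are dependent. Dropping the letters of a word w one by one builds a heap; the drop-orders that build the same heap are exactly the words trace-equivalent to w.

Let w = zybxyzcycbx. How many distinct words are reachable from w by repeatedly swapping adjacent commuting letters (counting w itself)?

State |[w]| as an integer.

36

drop 0:z onto floor
drop 1:y onto {0:z}
drop 2:b onto floor
drop 3:x onto {1:y, 2:b}
drop 4:y onto {3:x}
drop 5:z onto {4:y}
drop 6:c onto {4:y}
drop 7:y onto {5:z, 6:c}
drop 8:c onto {7:y}
drop 9:b onto {3:x}
drop 10:x onto {8:c, 9:b}
ground layer = {0:z, 2:b}
drop-orders for the pieces not yet dropped (sum over which currently-grounded one goes next):
  1 to go: {10} 1
  2 to go: {8,10} 1  {9,10} 1
  3 to go: {7,8,10} 1  {8,9,10} 2
  4 to go: {5,7,8,10} 1  {6,7,8,10} 1  {7,8,9,10} 3
  5 to go: {5,6,7,8,10} 2  {5,7,8,9,10} 4  {6,7,8,9,10} 4
  6 to go: {4,5,6,7,8,10} 2  {5,6,7,8,9,10} 10
  7 to go: {4,5,6,7,8,9,10} 12
  8 to go: {3,4,5,6,7,8,9,10} 12
  9 to go: {1,3,4,5,6,7,8,9,10} 12  {2,3,4,5,6,7,8,9,10} 12
  if 0:z drops first: 24 orders
  if 2:b drops first: 12 orders
heap linearizations: 36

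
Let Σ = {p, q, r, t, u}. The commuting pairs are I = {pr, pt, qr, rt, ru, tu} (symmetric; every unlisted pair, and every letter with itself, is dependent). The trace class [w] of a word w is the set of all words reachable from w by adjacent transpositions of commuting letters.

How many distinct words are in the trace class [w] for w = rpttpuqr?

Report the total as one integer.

#0=r has no predecessor
#1=p has no predecessor
#2=t has no predecessor
#3=t depends on [2:t]
#4=p depends on [1:p]
#5=u depends on [4:p]
#6=q depends on [3:t, 5:u]
#7=r depends on [0:r]
sources: [0:r, 1:p, 2:t]
N(rest) = Σ N(rest − s) over sources s of rest; N(one piece) = 1:
  size 1 → [6]=1  [7]=1
  size 2 → [0,7]=1  [3,6]=1  [5,6]=1  [6,7]=2
  size 3 → [0,6,7]=3  [2,3,6]=1  [3,5,6]=2  [3,6,7]=3  [4,5,6]=1  [5,6,7]=3
  size 4 → [0,3,6,7]=6  [0,5,6,7]=6  [1,4,5,6]=1  [2,3,5,6]=3  [2,3,6,7]=4  [3,4,5,6]=3  [3,5,6,7]=8  [4,5,6,7]=4
  size 5 → [0,2,3,6,7]=10  [0,3,5,6,7]=20  [0,4,5,6,7]=10  [1,3,4,5,6]=4  [1,4,5,6,7]=5  [2,3,4,5,6]=6  [2,3,5,6,7]=15  [3,4,5,6,7]=15
  size 6 → [0,1,4,5,6,7]=15  [0,2,3,5,6,7]=45  [0,3,4,5,6,7]=45  [1,2,3,4,5,6]=10  [1,3,4,5,6,7]=24  [2,3,4,5,6,7]=36
  first=0(r) contributes 70
  first=1(p) contributes 126
  first=2(t) contributes 84
|[w]| = 280

280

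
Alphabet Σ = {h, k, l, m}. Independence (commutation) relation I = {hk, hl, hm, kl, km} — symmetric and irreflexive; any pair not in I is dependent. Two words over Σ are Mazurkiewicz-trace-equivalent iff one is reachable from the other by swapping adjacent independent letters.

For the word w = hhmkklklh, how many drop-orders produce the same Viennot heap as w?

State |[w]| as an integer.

1680

drop 0:h onto floor
drop 1:h onto {0:h}
drop 2:m onto floor
drop 3:k onto floor
drop 4:k onto {3:k}
drop 5:l onto {2:m}
drop 6:k onto {4:k}
drop 7:l onto {5:l}
drop 8:h onto {1:h}
ground layer = {0:h, 2:m, 3:k}
drop-orders for the pieces not yet dropped (sum over which currently-grounded one goes next):
  1 to go: {6} 1  {7} 1  {8} 1
  2 to go: {1,8} 1  {4,6} 1  {5,7} 1  {6,7} 2  {6,8} 2  {7,8} 2
  3 to go: {0,1,8} 1  {1,6,8} 3  {1,7,8} 3  {2,5,7} 1  {3,4,6} 1  {4,6,7} 3  {4,6,8} 3  {5,6,7} 3  {5,7,8} 3  {6,7,8} 6
  4 to go: {0,1,6,8} 4  {0,1,7,8} 4  {1,4,6,8} 6  {1,5,7,8} 6  {1,6,7,8} 12  {2,5,6,7} 4  {2,5,7,8} 4  {3,4,6,7} 4  {3,4,6,8} 4  {4,5,6,7} 6  {4,6,7,8} 12  {5,6,7,8} 12
  5 to go: {0,1,4,6,8} 10  {0,1,5,7,8} 10  {0,1,6,7,8} 20  {1,2,5,7,8} 10  {1,3,4,6,8} 10  {1,4,6,7,8} 30  {1,5,6,7,8} 30  {2,4,5,6,7} 10  {2,5,6,7,8} 20  {3,4,5,6,7} 10  {3,4,6,7,8} 20  {4,5,6,7,8} 30
  6 to go: {0,1,2,5,7,8} 20  {0,1,3,4,6,8} 20  {0,1,4,6,7,8} 60  {0,1,5,6,7,8} 60  {1,2,5,6,7,8} 60  {1,3,4,6,7,8} 60  {1,4,5,6,7,8} 90  {2,3,4,5,6,7} 20  {2,4,5,6,7,8} 60  {3,4,5,6,7,8} 60
  7 to go: {0,1,2,5,6,7,8} 140  {0,1,3,4,6,7,8} 140  {0,1,4,5,6,7,8} 210  {1,2,4,5,6,7,8} 210  {1,3,4,5,6,7,8} 210  {2,3,4,5,6,7,8} 140
  if 0:h drops first: 560 orders
  if 2:m drops first: 560 orders
  if 3:k drops first: 560 orders
heap linearizations: 1680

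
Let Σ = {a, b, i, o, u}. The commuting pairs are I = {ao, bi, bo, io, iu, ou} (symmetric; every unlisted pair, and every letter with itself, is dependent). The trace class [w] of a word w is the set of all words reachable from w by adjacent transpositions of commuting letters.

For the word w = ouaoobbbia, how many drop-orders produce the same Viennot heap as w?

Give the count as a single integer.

480

piece 0:o — minimal
piece 1:u — minimal
piece 2:a rests on {1:u}
piece 3:o rests on {0:o}
piece 4:o rests on {3:o}
piece 5:b rests on {2:a}
piece 6:b rests on {5:b}
piece 7:b rests on {6:b}
piece 8:i rests on {2:a}
piece 9:a rests on {7:b, 8:i}
minimal pieces: {0:o, 1:u}
ways to finish when only these pieces remain (= sum over removing one remaining piece with nothing left below it):
  1 left: {4}→1  {9}→1
  2 left: {3,4}→1  {4,9}→2  {7,9}→1  {8,9}→1
  3 left: {0,3,4}→1  {3,4,9}→3  {4,7,9}→3  {4,8,9}→3  {6,7,9}→1  {7,8,9}→2
  4 left: {0,3,4,9}→4  {3,4,7,9}→6  {3,4,8,9}→6  {4,6,7,9}→4  {4,7,8,9}→8  {5,6,7,9}→1  {6,7,8,9}→3
  5 left: {0,3,4,7,9}→10  {0,3,4,8,9}→10  {3,4,6,7,9}→10  {3,4,7,8,9}→20  {4,5,6,7,9}→5  {4,6,7,8,9}→15  {5,6,7,8,9}→4
  6 left: {0,3,4,6,7,9}→20  {0,3,4,7,8,9}→40  {2,5,6,7,8,9}→4  {3,4,5,6,7,9}→15  {3,4,6,7,8,9}→45  {4,5,6,7,8,9}→24
  7 left: {0,3,4,5,6,7,9}→35  {0,3,4,6,7,8,9}→105  {1,2,5,6,7,8,9}→4  {2,4,5,6,7,8,9}→28  {3,4,5,6,7,8,9}→84
  8 left: {0,3,4,5,6,7,8,9}→224  {1,2,4,5,6,7,8,9}→32  {2,3,4,5,6,7,8,9}→112
  placing 0:o first → 144 extensions
  placing 1:u first → 336 extensions
total linear extensions = 480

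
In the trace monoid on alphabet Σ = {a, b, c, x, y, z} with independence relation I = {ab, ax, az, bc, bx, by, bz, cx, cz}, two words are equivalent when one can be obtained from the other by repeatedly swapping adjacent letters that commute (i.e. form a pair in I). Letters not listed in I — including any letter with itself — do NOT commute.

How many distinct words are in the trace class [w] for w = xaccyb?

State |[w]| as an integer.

piece 0:x — minimal
piece 1:a — minimal
piece 2:c rests on {1:a}
piece 3:c rests on {2:c}
piece 4:y rests on {0:x, 3:c}
piece 5:b — minimal
minimal pieces: {0:x, 1:a, 5:b}
ways to finish when only these pieces remain (= sum over removing one remaining piece with nothing left below it):
  1 left: {4}→1  {5}→1
  2 left: {0,4}→1  {3,4}→1  {4,5}→2
  3 left: {0,3,4}→2  {0,4,5}→3  {2,3,4}→1  {3,4,5}→3
  4 left: {0,2,3,4}→3  {0,3,4,5}→8  {1,2,3,4}→1  {2,3,4,5}→4
  placing 0:x first → 5 extensions
  placing 1:a first → 15 extensions
  placing 5:b first → 4 extensions
total linear extensions = 24

24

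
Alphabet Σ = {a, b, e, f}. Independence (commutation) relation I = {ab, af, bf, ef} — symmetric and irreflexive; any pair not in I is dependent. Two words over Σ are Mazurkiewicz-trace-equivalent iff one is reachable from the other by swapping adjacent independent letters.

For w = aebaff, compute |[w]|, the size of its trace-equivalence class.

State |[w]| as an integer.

drop 0:a onto floor
drop 1:e onto {0:a}
drop 2:b onto {1:e}
drop 3:a onto {1:e}
drop 4:f onto floor
drop 5:f onto {4:f}
ground layer = {0:a, 4:f}
drop-orders for the pieces not yet dropped (sum over which currently-grounded one goes next):
  1 to go: {2} 1  {3} 1  {5} 1
  2 to go: {2,3} 2  {2,5} 2  {3,5} 2  {4,5} 1
  3 to go: {1,2,3} 2  {2,3,5} 6  {2,4,5} 3  {3,4,5} 3
  4 to go: {0,1,2,3} 2  {1,2,3,5} 8  {2,3,4,5} 12
  if 0:a drops first: 20 orders
  if 4:f drops first: 10 orders
heap linearizations: 30

30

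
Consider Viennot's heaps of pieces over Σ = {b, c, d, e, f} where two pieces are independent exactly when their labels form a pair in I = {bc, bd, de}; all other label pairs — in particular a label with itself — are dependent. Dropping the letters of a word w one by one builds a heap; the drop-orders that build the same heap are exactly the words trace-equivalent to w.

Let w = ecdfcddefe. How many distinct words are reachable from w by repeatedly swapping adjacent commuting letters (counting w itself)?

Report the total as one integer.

drop 0:e onto floor
drop 1:c onto {0:e}
drop 2:d onto {1:c}
drop 3:f onto {2:d}
drop 4:c onto {3:f}
drop 5:d onto {4:c}
drop 6:d onto {5:d}
drop 7:e onto {4:c}
drop 8:f onto {6:d, 7:e}
drop 9:e onto {8:f}
ground layer = {0:e}
drop-orders for the pieces not yet dropped (sum over which currently-grounded one goes next):
  1 to go: {9} 1
  2 to go: {8,9} 1
  3 to go: {6,8,9} 1  {7,8,9} 1
  4 to go: {5,6,8,9} 1  {6,7,8,9} 2
  5 to go: {5,6,7,8,9} 3
  6 to go: {4,5,6,7,8,9} 3
  7 to go: {3,4,5,6,7,8,9} 3
  8 to go: {2,3,4,5,6,7,8,9} 3
  if 0:e drops first: 3 orders

3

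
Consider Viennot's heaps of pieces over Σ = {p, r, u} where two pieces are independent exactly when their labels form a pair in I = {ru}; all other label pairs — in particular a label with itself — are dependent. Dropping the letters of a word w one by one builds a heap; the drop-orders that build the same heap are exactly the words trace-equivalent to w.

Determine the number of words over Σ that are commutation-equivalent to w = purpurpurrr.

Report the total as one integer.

piece 0:p — minimal
piece 1:u rests on {0:p}
piece 2:r rests on {0:p}
piece 3:p rests on {1:u, 2:r}
piece 4:u rests on {3:p}
piece 5:r rests on {3:p}
piece 6:p rests on {4:u, 5:r}
piece 7:u rests on {6:p}
piece 8:r rests on {6:p}
piece 9:r rests on {8:r}
piece 10:r rests on {9:r}
minimal pieces: {0:p}
ways to finish when only these pieces remain (= sum over removing one remaining piece with nothing left below it):
  1 left: {7}→1  {10}→1
  2 left: {7,10}→2  {9,10}→1
  3 left: {7,9,10}→3  {8,9,10}→1
  4 left: {7,8,9,10}→4
  5 left: {6,7,8,9,10}→4
  6 left: {4,6,7,8,9,10}→4  {5,6,7,8,9,10}→4
  7 left: {4,5,6,7,8,9,10}→8
  8 left: {3,4,5,6,7,8,9,10}→8
  9 left: {1,3,4,5,6,7,8,9,10}→8  {2,3,4,5,6,7,8,9,10}→8
  placing 0:p first → 16 extensions

16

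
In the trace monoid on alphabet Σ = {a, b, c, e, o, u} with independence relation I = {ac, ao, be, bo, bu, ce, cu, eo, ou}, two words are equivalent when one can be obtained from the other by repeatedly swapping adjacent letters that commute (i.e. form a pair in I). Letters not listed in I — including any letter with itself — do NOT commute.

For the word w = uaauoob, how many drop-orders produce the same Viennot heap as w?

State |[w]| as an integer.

42

drop 0:u onto floor
drop 1:a onto {0:u}
drop 2:a onto {1:a}
drop 3:u onto {2:a}
drop 4:o onto floor
drop 5:o onto {4:o}
drop 6:b onto {2:a}
ground layer = {0:u, 4:o}
drop-orders for the pieces not yet dropped (sum over which currently-grounded one goes next):
  1 to go: {3} 1  {5} 1  {6} 1
  2 to go: {3,5} 2  {3,6} 2  {4,5} 1  {5,6} 2
  3 to go: {2,3,6} 2  {3,4,5} 3  {3,5,6} 6  {4,5,6} 3
  4 to go: {1,2,3,6} 2  {2,3,5,6} 8  {3,4,5,6} 12
  5 to go: {0,1,2,3,6} 2  {1,2,3,5,6} 10  {2,3,4,5,6} 20
  if 0:u drops first: 30 orders
  if 4:o drops first: 12 orders
heap linearizations: 42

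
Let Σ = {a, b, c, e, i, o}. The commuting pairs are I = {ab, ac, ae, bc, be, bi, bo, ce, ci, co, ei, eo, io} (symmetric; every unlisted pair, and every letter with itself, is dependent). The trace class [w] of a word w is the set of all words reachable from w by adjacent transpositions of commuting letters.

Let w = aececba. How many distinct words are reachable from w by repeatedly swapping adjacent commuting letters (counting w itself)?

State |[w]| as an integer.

#0=a has no predecessor
#1=e has no predecessor
#2=c has no predecessor
#3=e depends on [1:e]
#4=c depends on [2:c]
#5=b has no predecessor
#6=a depends on [0:a]
sources: [0:a, 1:e, 2:c, 5:b]
N(rest) = Σ N(rest − s) over sources s of rest; N(one piece) = 1:
  size 1 → [3]=1  [4]=1  [5]=1  [6]=1
  size 2 → [0,6]=1  [1,3]=1  [2,4]=1  [3,4]=2  [3,5]=2  [3,6]=2  [4,5]=2  [4,6]=2  [5,6]=2
  size 3 → [0,3,6]=3  [0,4,6]=3  [0,5,6]=3  [1,3,4]=3  [1,3,5]=3  [1,3,6]=3  [2,3,4]=3  [2,4,5]=3  [2,4,6]=3  [3,4,5]=6  [3,4,6]=6  [3,5,6]=6  [4,5,6]=6
  size 4 → [0,1,3,6]=6  [0,2,4,6]=6  [0,3,4,6]=12  [0,3,5,6]=12  [0,4,5,6]=12  [1,2,3,4]=6  [1,3,4,5]=12  [1,3,4,6]=12  [1,3,5,6]=12  [2,3,4,5]=12  [2,3,4,6]=12  [2,4,5,6]=12  [3,4,5,6]=24
  size 5 → [0,1,3,4,6]=30  [0,1,3,5,6]=30  [0,2,3,4,6]=30  [0,2,4,5,6]=30  [0,3,4,5,6]=60  [1,2,3,4,5]=30  [1,2,3,4,6]=30  [1,3,4,5,6]=60  [2,3,4,5,6]=60
  first=0(a) contributes 180
  first=1(e) contributes 180
  first=2(c) contributes 180
  first=5(b) contributes 90
|[w]| = 630

630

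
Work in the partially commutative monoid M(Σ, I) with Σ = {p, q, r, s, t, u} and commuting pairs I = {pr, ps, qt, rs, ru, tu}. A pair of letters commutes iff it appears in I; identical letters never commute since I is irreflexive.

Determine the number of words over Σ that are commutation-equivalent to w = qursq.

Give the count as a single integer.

0(q) covers ∅
1(u) covers 0:q
2(r) covers 0:q
3(s) covers 1:u
4(q) covers 2:r, 3:s
floor of heap: 0:q
completions by unplaced set U, small U first (add the entries for U minus each lowest piece of U):
  |U|=1: {4}:1
  |U|=2: {2,4}:1  {3,4}:1
  |U|=3: {1,3,4}:1  {2,3,4}:2
  start at 0(q): 3

3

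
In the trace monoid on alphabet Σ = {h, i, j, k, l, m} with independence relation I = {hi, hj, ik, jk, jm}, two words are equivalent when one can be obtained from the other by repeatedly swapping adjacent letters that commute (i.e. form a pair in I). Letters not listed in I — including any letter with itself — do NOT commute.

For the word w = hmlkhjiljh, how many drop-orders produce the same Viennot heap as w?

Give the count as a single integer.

piece 0:h — minimal
piece 1:m rests on {0:h}
piece 2:l rests on {1:m}
piece 3:k rests on {2:l}
piece 4:h rests on {3:k}
piece 5:j rests on {2:l}
piece 6:i rests on {5:j}
piece 7:l rests on {4:h, 6:i}
piece 8:j rests on {7:l}
piece 9:h rests on {7:l}
minimal pieces: {0:h}
ways to finish when only these pieces remain (= sum over removing one remaining piece with nothing left below it):
  1 left: {8}→1  {9}→1
  2 left: {8,9}→2
  3 left: {7,8,9}→2
  4 left: {4,7,8,9}→2  {6,7,8,9}→2
  5 left: {3,4,7,8,9}→2  {4,6,7,8,9}→4  {5,6,7,8,9}→2
  6 left: {3,4,6,7,8,9}→6  {4,5,6,7,8,9}→6
  7 left: {3,4,5,6,7,8,9}→12
  8 left: {2,3,4,5,6,7,8,9}→12
  placing 0:h first → 12 extensions

12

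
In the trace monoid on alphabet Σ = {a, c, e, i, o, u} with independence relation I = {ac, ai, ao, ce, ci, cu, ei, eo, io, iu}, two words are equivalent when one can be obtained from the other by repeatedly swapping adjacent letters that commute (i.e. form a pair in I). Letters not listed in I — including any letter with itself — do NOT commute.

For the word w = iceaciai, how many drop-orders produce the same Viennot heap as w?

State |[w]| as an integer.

#0=i has no predecessor
#1=c has no predecessor
#2=e has no predecessor
#3=a depends on [2:e]
#4=c depends on [1:c]
#5=i depends on [0:i]
#6=a depends on [3:a]
#7=i depends on [5:i]
sources: [0:i, 1:c, 2:e]
N(rest) = Σ N(rest − s) over sources s of rest; N(one piece) = 1:
  size 1 → [4]=1  [6]=1  [7]=1
  size 2 → [1,4]=1  [3,6]=1  [4,6]=2  [4,7]=2  [5,7]=1  [6,7]=2
  size 3 → [0,5,7]=1  [1,4,6]=3  [1,4,7]=3  [2,3,6]=1  [3,4,6]=3  [3,6,7]=3  [4,5,7]=3  [4,6,7]=6  [5,6,7]=3
  size 4 → [0,4,5,7]=4  [0,5,6,7]=4  [1,3,4,6]=6  [1,4,5,7]=6  [1,4,6,7]=12  [2,3,4,6]=4  [2,3,6,7]=4  [3,4,6,7]=12  [3,5,6,7]=6  [4,5,6,7]=12
  size 5 → [0,1,4,5,7]=10  [0,3,5,6,7]=10  [0,4,5,6,7]=20  [1,2,3,4,6]=10  [1,3,4,6,7]=30  [1,4,5,6,7]=30  [2,3,4,6,7]=20  [2,3,5,6,7]=10  [3,4,5,6,7]=30
  size 6 → [0,1,4,5,6,7]=60  [0,2,3,5,6,7]=20  [0,3,4,5,6,7]=60  [1,2,3,4,6,7]=60  [1,3,4,5,6,7]=90  [2,3,4,5,6,7]=60
  first=0(i) contributes 210
  first=1(c) contributes 140
  first=2(e) contributes 210
|[w]| = 560

560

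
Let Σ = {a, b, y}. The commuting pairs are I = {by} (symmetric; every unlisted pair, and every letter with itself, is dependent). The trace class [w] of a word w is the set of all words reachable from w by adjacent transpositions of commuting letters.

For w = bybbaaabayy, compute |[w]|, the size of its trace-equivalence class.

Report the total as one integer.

0(b) covers ∅
1(y) covers ∅
2(b) covers 0:b
3(b) covers 2:b
4(a) covers 1:y, 3:b
5(a) covers 4:a
6(a) covers 5:a
7(b) covers 6:a
8(a) covers 7:b
9(y) covers 8:a
10(y) covers 9:y
floor of heap: 0:b, 1:y
completions by unplaced set U, small U first (add the entries for U minus each lowest piece of U):
  |U|=1: {10}:1
  |U|=2: {9,10}:1
  |U|=3: {8,9,10}:1
  |U|=4: {7,8,9,10}:1
  |U|=5: {6,7,8,9,10}:1
  |U|=6: {5,6,7,8,9,10}:1
  |U|=7: {4,5,6,7,8,9,10}:1
  |U|=8: {1,4,5,6,7,8,9,10}:1  {3,4,5,6,7,8,9,10}:1
  |U|=9: {1,3,4,5,6,7,8,9,10}:2  {2,3,4,5,6,7,8,9,10}:1
  start at 0(b): 3
  start at 1(y): 1
sum over floor = 4

4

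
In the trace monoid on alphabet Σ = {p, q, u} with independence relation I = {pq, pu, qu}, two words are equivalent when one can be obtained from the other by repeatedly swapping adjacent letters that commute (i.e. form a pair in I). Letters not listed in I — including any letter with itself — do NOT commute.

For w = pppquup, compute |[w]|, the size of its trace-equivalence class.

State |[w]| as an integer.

105

piece 0:p — minimal
piece 1:p rests on {0:p}
piece 2:p rests on {1:p}
piece 3:q — minimal
piece 4:u — minimal
piece 5:u rests on {4:u}
piece 6:p rests on {2:p}
minimal pieces: {0:p, 3:q, 4:u}
ways to finish when only these pieces remain (= sum over removing one remaining piece with nothing left below it):
  1 left: {3}→1  {5}→1  {6}→1
  2 left: {2,6}→1  {3,5}→2  {3,6}→2  {4,5}→1  {5,6}→2
  3 left: {1,2,6}→1  {2,3,6}→3  {2,5,6}→3  {3,4,5}→3  {3,5,6}→6  {4,5,6}→3
  4 left: {0,1,2,6}→1  {1,2,3,6}→4  {1,2,5,6}→4  {2,3,5,6}→12  {2,4,5,6}→6  {3,4,5,6}→12
  5 left: {0,1,2,3,6}→5  {0,1,2,5,6}→5  {1,2,3,5,6}→20  {1,2,4,5,6}→10  {2,3,4,5,6}→30
  placing 0:p first → 60 extensions
  placing 3:q first → 15 extensions
  placing 4:u first → 30 extensions
total linear extensions = 105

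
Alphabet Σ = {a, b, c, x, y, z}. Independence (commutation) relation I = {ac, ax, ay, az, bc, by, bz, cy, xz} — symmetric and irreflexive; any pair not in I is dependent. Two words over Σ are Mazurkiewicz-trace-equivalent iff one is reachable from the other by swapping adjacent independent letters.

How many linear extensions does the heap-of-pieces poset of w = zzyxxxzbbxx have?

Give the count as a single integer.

8

0(z) covers ∅
1(z) covers 0:z
2(y) covers 1:z
3(x) covers 2:y
4(x) covers 3:x
5(x) covers 4:x
6(z) covers 2:y
7(b) covers 5:x
8(b) covers 7:b
9(x) covers 8:b
10(x) covers 9:x
floor of heap: 0:z
completions by unplaced set U, small U first (add the entries for U minus each lowest piece of U):
  |U|=1: {6}:1  {10}:1
  |U|=2: {6,10}:2  {9,10}:1
  |U|=3: {6,9,10}:3  {8,9,10}:1
  |U|=4: {6,8,9,10}:4  {7,8,9,10}:1
  |U|=5: {5,7,8,9,10}:1  {6,7,8,9,10}:5
  |U|=6: {4,5,7,8,9,10}:1  {5,6,7,8,9,10}:6
  |U|=7: {3,4,5,7,8,9,10}:1  {4,5,6,7,8,9,10}:7
  |U|=8: {3,4,5,6,7,8,9,10}:8
  |U|=9: {2,3,4,5,6,7,8,9,10}:8
  start at 0(z): 8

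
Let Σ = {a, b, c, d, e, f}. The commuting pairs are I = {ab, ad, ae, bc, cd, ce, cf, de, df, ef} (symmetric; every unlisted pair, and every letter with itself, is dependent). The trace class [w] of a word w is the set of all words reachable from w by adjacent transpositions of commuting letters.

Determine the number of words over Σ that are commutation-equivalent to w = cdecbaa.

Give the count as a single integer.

0(c) covers ∅
1(d) covers ∅
2(e) covers ∅
3(c) covers 0:c
4(b) covers 1:d, 2:e
5(a) covers 3:c
6(a) covers 5:a
floor of heap: 0:c, 1:d, 2:e
completions by unplaced set U, small U first (add the entries for U minus each lowest piece of U):
  |U|=1: {4}:1  {6}:1
  |U|=2: {1,4}:1  {2,4}:1  {4,6}:2  {5,6}:1
  |U|=3: {1,2,4}:2  {1,4,6}:3  {2,4,6}:3  {3,5,6}:1  {4,5,6}:3
  |U|=4: {0,3,5,6}:1  {1,2,4,6}:8  {1,4,5,6}:6  {2,4,5,6}:6  {3,4,5,6}:4
  |U|=5: {0,3,4,5,6}:5  {1,2,4,5,6}:20  {1,3,4,5,6}:10  {2,3,4,5,6}:10
  start at 0(c): 40
  start at 1(d): 15
  start at 2(e): 15
sum over floor = 70

70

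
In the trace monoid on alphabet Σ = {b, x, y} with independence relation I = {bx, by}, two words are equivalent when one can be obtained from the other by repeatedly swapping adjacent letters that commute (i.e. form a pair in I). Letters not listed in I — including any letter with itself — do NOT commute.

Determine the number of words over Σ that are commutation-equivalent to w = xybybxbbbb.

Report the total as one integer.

0(x) covers ∅
1(y) covers 0:x
2(b) covers ∅
3(y) covers 1:y
4(b) covers 2:b
5(x) covers 3:y
6(b) covers 4:b
7(b) covers 6:b
8(b) covers 7:b
9(b) covers 8:b
floor of heap: 0:x, 2:b
completions by unplaced set U, small U first (add the entries for U minus each lowest piece of U):
  |U|=1: {5}:1  {9}:1
  |U|=2: {3,5}:1  {5,9}:2  {8,9}:1
  |U|=3: {1,3,5}:1  {3,5,9}:3  {5,8,9}:3  {7,8,9}:1
  |U|=4: {0,1,3,5}:1  {1,3,5,9}:4  {3,5,8,9}:6  {5,7,8,9}:4  {6,7,8,9}:1
  |U|=5: {0,1,3,5,9}:5  {1,3,5,8,9}:10  {3,5,7,8,9}:10  {4,6,7,8,9}:1  {5,6,7,8,9}:5
  |U|=6: {0,1,3,5,8,9}:15  {1,3,5,7,8,9}:20  {2,4,6,7,8,9}:1  {3,5,6,7,8,9}:15  {4,5,6,7,8,9}:6
  |U|=7: {0,1,3,5,7,8,9}:35  {1,3,5,6,7,8,9}:35  {2,4,5,6,7,8,9}:7  {3,4,5,6,7,8,9}:21
  |U|=8: {0,1,3,5,6,7,8,9}:70  {1,3,4,5,6,7,8,9}:56  {2,3,4,5,6,7,8,9}:28
  start at 0(x): 84
  start at 2(b): 126
sum over floor = 210

210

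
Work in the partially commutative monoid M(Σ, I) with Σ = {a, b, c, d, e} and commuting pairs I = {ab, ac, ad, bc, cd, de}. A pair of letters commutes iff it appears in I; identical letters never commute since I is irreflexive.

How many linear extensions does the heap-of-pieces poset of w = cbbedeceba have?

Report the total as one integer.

35

drop 0:c onto floor
drop 1:b onto floor
drop 2:b onto {1:b}
drop 3:e onto {0:c, 2:b}
drop 4:d onto {2:b}
drop 5:e onto {3:e}
drop 6:c onto {5:e}
drop 7:e onto {6:c}
drop 8:b onto {4:d, 7:e}
drop 9:a onto {7:e}
ground layer = {0:c, 1:b}
drop-orders for the pieces not yet dropped (sum over which currently-grounded one goes next):
  1 to go: {8} 1  {9} 1
  2 to go: {4,8} 1  {8,9} 2
  3 to go: {4,8,9} 3  {7,8,9} 2
  4 to go: {4,7,8,9} 5  {6,7,8,9} 2
  5 to go: {4,6,7,8,9} 7  {5,6,7,8,9} 2
  6 to go: {3,5,6,7,8,9} 2  {4,5,6,7,8,9} 9
  7 to go: {0,3,5,6,7,8,9} 2  {3,4,5,6,7,8,9} 11
  8 to go: {0,3,4,5,6,7,8,9} 13  {2,3,4,5,6,7,8,9} 11
  if 0:c drops first: 11 orders
  if 1:b drops first: 24 orders
heap linearizations: 35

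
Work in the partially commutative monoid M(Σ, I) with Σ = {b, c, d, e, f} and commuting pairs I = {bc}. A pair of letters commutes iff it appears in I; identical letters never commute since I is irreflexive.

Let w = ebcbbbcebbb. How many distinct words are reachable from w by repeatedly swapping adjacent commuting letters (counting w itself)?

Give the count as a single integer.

#0=e has no predecessor
#1=b depends on [0:e]
#2=c depends on [0:e]
#3=b depends on [1:b]
#4=b depends on [3:b]
#5=b depends on [4:b]
#6=c depends on [2:c]
#7=e depends on [5:b, 6:c]
#8=b depends on [7:e]
#9=b depends on [8:b]
#10=b depends on [9:b]
sources: [0:e]
N(rest) = Σ N(rest − s) over sources s of rest; N(one piece) = 1:
  size 1 → [10]=1
  size 2 → [9,10]=1
  size 3 → [8,9,10]=1
  size 4 → [7,8,9,10]=1
  size 5 → [5,7,8,9,10]=1  [6,7,8,9,10]=1
  size 6 → [2,6,7,8,9,10]=1  [4,5,7,8,9,10]=1  [5,6,7,8,9,10]=2
  size 7 → [2,5,6,7,8,9,10]=3  [3,4,5,7,8,9,10]=1  [4,5,6,7,8,9,10]=3
  size 8 → [1,3,4,5,7,8,9,10]=1  [2,4,5,6,7,8,9,10]=6  [3,4,5,6,7,8,9,10]=4
  size 9 → [1,3,4,5,6,7,8,9,10]=5  [2,3,4,5,6,7,8,9,10]=10
  first=0(e) contributes 15

15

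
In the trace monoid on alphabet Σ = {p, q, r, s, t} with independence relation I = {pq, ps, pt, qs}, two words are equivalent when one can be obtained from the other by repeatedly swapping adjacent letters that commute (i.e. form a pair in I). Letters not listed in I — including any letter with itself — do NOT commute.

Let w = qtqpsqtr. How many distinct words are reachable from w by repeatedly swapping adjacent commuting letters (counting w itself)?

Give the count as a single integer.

piece 0:q — minimal
piece 1:t rests on {0:q}
piece 2:q rests on {1:t}
piece 3:p — minimal
piece 4:s rests on {1:t}
piece 5:q rests on {2:q}
piece 6:t rests on {4:s, 5:q}
piece 7:r rests on {3:p, 6:t}
minimal pieces: {0:q, 3:p}
ways to finish when only these pieces remain (= sum over removing one remaining piece with nothing left below it):
  1 left: {7}→1
  2 left: {3,7}→1  {6,7}→1
  3 left: {3,6,7}→2  {4,6,7}→1  {5,6,7}→1
  4 left: {2,5,6,7}→1  {3,4,6,7}→3  {3,5,6,7}→3  {4,5,6,7}→2
  5 left: {2,3,5,6,7}→4  {2,4,5,6,7}→3  {3,4,5,6,7}→8
  6 left: {1,2,4,5,6,7}→3  {2,3,4,5,6,7}→15
  placing 0:q first → 18 extensions
  placing 3:p first → 3 extensions
total linear extensions = 21

21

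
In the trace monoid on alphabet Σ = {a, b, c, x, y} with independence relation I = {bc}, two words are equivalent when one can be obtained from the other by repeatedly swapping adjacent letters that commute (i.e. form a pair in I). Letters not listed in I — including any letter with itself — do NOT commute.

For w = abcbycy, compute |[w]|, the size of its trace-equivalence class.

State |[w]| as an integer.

drop 0:a onto floor
drop 1:b onto {0:a}
drop 2:c onto {0:a}
drop 3:b onto {1:b}
drop 4:y onto {2:c, 3:b}
drop 5:c onto {4:y}
drop 6:y onto {5:c}
ground layer = {0:a}
drop-orders for the pieces not yet dropped (sum over which currently-grounded one goes next):
  1 to go: {6} 1
  2 to go: {5,6} 1
  3 to go: {4,5,6} 1
  4 to go: {2,4,5,6} 1  {3,4,5,6} 1
  5 to go: {1,3,4,5,6} 1  {2,3,4,5,6} 2
  if 0:a drops first: 3 orders

3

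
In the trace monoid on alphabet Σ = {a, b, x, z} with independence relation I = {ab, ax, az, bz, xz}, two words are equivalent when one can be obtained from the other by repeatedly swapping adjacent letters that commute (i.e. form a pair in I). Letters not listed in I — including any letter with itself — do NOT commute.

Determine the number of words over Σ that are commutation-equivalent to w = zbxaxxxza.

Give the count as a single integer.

drop 0:z onto floor
drop 1:b onto floor
drop 2:x onto {1:b}
drop 3:a onto floor
drop 4:x onto {2:x}
drop 5:x onto {4:x}
drop 6:x onto {5:x}
drop 7:z onto {0:z}
drop 8:a onto {3:a}
ground layer = {0:z, 1:b, 3:a}
drop-orders for the pieces not yet dropped (sum over which currently-grounded one goes next):
  1 to go: {6} 1  {7} 1  {8} 1
  2 to go: {0,7} 1  {3,8} 1  {5,6} 1  {6,7} 2  {6,8} 2  {7,8} 2
  3 to go: {0,6,7} 3  {0,7,8} 3  {3,6,8} 3  {3,7,8} 3  {4,5,6} 1  {5,6,7} 3  {5,6,8} 3  {6,7,8} 6
  4 to go: {0,3,7,8} 6  {0,5,6,7} 6  {0,6,7,8} 12  {2,4,5,6} 1  {3,5,6,8} 6  {3,6,7,8} 12  {4,5,6,7} 4  {4,5,6,8} 4  {5,6,7,8} 12
  5 to go: {0,3,6,7,8} 30  {0,4,5,6,7} 10  {0,5,6,7,8} 30  {1,2,4,5,6} 1  {2,4,5,6,7} 5  {2,4,5,6,8} 5  {3,4,5,6,8} 10  {3,5,6,7,8} 30  {4,5,6,7,8} 20
  6 to go: {0,2,4,5,6,7} 15  {0,3,5,6,7,8} 90  {0,4,5,6,7,8} 60  {1,2,4,5,6,7} 6  {1,2,4,5,6,8} 6  {2,3,4,5,6,8} 15  {2,4,5,6,7,8} 30  {3,4,5,6,7,8} 60
  7 to go: {0,1,2,4,5,6,7} 21  {0,2,4,5,6,7,8} 105  {0,3,4,5,6,7,8} 210  {1,2,3,4,5,6,8} 21  {1,2,4,5,6,7,8} 42  {2,3,4,5,6,7,8} 105
  if 0:z drops first: 168 orders
  if 1:b drops first: 420 orders
  if 3:a drops first: 168 orders
heap linearizations: 756

756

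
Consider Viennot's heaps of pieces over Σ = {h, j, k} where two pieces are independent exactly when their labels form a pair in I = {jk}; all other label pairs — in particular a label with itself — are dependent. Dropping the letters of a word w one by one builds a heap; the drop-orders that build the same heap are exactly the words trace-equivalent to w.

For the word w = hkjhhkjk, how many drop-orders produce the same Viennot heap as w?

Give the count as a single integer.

6

piece 0:h — minimal
piece 1:k rests on {0:h}
piece 2:j rests on {0:h}
piece 3:h rests on {1:k, 2:j}
piece 4:h rests on {3:h}
piece 5:k rests on {4:h}
piece 6:j rests on {4:h}
piece 7:k rests on {5:k}
minimal pieces: {0:h}
ways to finish when only these pieces remain (= sum over removing one remaining piece with nothing left below it):
  1 left: {6}→1  {7}→1
  2 left: {5,7}→1  {6,7}→2
  3 left: {5,6,7}→3
  4 left: {4,5,6,7}→3
  5 left: {3,4,5,6,7}→3
  6 left: {1,3,4,5,6,7}→3  {2,3,4,5,6,7}→3
  placing 0:h first → 6 extensions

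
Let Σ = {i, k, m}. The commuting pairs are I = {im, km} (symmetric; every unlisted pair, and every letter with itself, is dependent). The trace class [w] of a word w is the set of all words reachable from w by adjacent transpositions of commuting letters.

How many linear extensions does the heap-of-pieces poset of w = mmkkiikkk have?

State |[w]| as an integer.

36

#0=m has no predecessor
#1=m depends on [0:m]
#2=k has no predecessor
#3=k depends on [2:k]
#4=i depends on [3:k]
#5=i depends on [4:i]
#6=k depends on [5:i]
#7=k depends on [6:k]
#8=k depends on [7:k]
sources: [0:m, 2:k]
N(rest) = Σ N(rest − s) over sources s of rest; N(one piece) = 1:
  size 1 → [1]=1  [8]=1
  size 2 → [0,1]=1  [1,8]=2  [7,8]=1
  size 3 → [0,1,8]=3  [1,7,8]=3  [6,7,8]=1
  size 4 → [0,1,7,8]=6  [1,6,7,8]=4  [5,6,7,8]=1
  size 5 → [0,1,6,7,8]=10  [1,5,6,7,8]=5  [4,5,6,7,8]=1
  size 6 → [0,1,5,6,7,8]=15  [1,4,5,6,7,8]=6  [3,4,5,6,7,8]=1
  size 7 → [0,1,4,5,6,7,8]=21  [1,3,4,5,6,7,8]=7  [2,3,4,5,6,7,8]=1
  first=0(m) contributes 8
  first=2(k) contributes 28
|[w]| = 36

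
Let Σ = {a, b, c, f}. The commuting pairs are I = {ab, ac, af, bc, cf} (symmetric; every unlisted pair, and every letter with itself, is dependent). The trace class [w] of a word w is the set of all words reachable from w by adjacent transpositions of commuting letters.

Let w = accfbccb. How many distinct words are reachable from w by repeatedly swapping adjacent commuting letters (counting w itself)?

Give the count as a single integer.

280

0(a) covers ∅
1(c) covers ∅
2(c) covers 1:c
3(f) covers ∅
4(b) covers 3:f
5(c) covers 2:c
6(c) covers 5:c
7(b) covers 4:b
floor of heap: 0:a, 1:c, 3:f
completions by unplaced set U, small U first (add the entries for U minus each lowest piece of U):
  |U|=1: {0}:1  {6}:1  {7}:1
  |U|=2: {0,6}:2  {0,7}:2  {4,7}:1  {5,6}:1  {6,7}:2
  |U|=3: {0,4,7}:3  {0,5,6}:3  {0,6,7}:6  {2,5,6}:1  {3,4,7}:1  {4,6,7}:3  {5,6,7}:3
  |U|=4: {0,2,5,6}:4  {0,3,4,7}:4  {0,4,6,7}:12  {0,5,6,7}:12  {1,2,5,6}:1  {2,5,6,7}:4  {3,4,6,7}:4  {4,5,6,7}:6
  |U|=5: {0,1,2,5,6}:5  {0,2,5,6,7}:20  {0,3,4,6,7}:20  {0,4,5,6,7}:30  {1,2,5,6,7}:5  {2,4,5,6,7}:10  {3,4,5,6,7}:10
  |U|=6: {0,1,2,5,6,7}:30  {0,2,4,5,6,7}:60  {0,3,4,5,6,7}:60  {1,2,4,5,6,7}:15  {2,3,4,5,6,7}:20
  start at 0(a): 35
  start at 1(c): 140
  start at 3(f): 105
sum over floor = 280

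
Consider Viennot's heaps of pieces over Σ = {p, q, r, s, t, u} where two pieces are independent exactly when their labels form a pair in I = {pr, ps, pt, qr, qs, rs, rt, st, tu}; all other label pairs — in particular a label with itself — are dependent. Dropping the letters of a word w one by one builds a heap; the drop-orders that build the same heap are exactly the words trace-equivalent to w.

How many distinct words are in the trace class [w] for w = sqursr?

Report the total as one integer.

drop 0:s onto floor
drop 1:q onto floor
drop 2:u onto {0:s, 1:q}
drop 3:r onto {2:u}
drop 4:s onto {2:u}
drop 5:r onto {3:r}
ground layer = {0:s, 1:q}
drop-orders for the pieces not yet dropped (sum over which currently-grounded one goes next):
  1 to go: {4} 1  {5} 1
  2 to go: {3,5} 1  {4,5} 2
  3 to go: {3,4,5} 3
  4 to go: {2,3,4,5} 3
  if 0:s drops first: 3 orders
  if 1:q drops first: 3 orders
heap linearizations: 6

6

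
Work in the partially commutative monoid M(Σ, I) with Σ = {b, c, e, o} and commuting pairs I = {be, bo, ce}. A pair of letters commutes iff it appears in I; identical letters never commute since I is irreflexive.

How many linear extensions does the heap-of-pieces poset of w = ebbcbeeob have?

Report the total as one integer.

drop 0:e onto floor
drop 1:b onto floor
drop 2:b onto {1:b}
drop 3:c onto {2:b}
drop 4:b onto {3:c}
drop 5:e onto {0:e}
drop 6:e onto {5:e}
drop 7:o onto {3:c, 6:e}
drop 8:b onto {4:b}
ground layer = {0:e, 1:b}
drop-orders for the pieces not yet dropped (sum over which currently-grounded one goes next):
  1 to go: {7} 1  {8} 1
  2 to go: {4,8} 1  {6,7} 1  {7,8} 2
  3 to go: {4,7,8} 3  {5,6,7} 1  {6,7,8} 3
  4 to go: {0,5,6,7} 1  {3,4,7,8} 3  {4,6,7,8} 6  {5,6,7,8} 4
  5 to go: {0,5,6,7,8} 5  {2,3,4,7,8} 3  {3,4,6,7,8} 9  {4,5,6,7,8} 10
  6 to go: {0,4,5,6,7,8} 15  {1,2,3,4,7,8} 3  {2,3,4,6,7,8} 12  {3,4,5,6,7,8} 19
  7 to go: {0,3,4,5,6,7,8} 34  {1,2,3,4,6,7,8} 15  {2,3,4,5,6,7,8} 31
  if 0:e drops first: 46 orders
  if 1:b drops first: 65 orders
heap linearizations: 111

111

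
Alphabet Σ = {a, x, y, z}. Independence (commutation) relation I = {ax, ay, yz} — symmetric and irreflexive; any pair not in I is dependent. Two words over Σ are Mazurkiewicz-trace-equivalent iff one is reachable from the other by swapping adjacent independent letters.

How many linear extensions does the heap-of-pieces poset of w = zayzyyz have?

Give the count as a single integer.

35

#0=z has no predecessor
#1=a depends on [0:z]
#2=y has no predecessor
#3=z depends on [1:a]
#4=y depends on [2:y]
#5=y depends on [4:y]
#6=z depends on [3:z]
sources: [0:z, 2:y]
N(rest) = Σ N(rest − s) over sources s of rest; N(one piece) = 1:
  size 1 → [5]=1  [6]=1
  size 2 → [3,6]=1  [4,5]=1  [5,6]=2
  size 3 → [1,3,6]=1  [2,4,5]=1  [3,5,6]=3  [4,5,6]=3
  size 4 → [0,1,3,6]=1  [1,3,5,6]=4  [2,4,5,6]=4  [3,4,5,6]=6
  size 5 → [0,1,3,5,6]=5  [1,3,4,5,6]=10  [2,3,4,5,6]=10
  first=0(z) contributes 20
  first=2(y) contributes 15
|[w]| = 35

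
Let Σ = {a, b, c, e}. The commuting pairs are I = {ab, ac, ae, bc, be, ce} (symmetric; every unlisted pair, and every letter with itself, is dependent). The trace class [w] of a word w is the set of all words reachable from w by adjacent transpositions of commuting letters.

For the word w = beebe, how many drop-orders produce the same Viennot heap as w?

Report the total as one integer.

drop 0:b onto floor
drop 1:e onto floor
drop 2:e onto {1:e}
drop 3:b onto {0:b}
drop 4:e onto {2:e}
ground layer = {0:b, 1:e}
drop-orders for the pieces not yet dropped (sum over which currently-grounded one goes next):
  1 to go: {3} 1  {4} 1
  2 to go: {0,3} 1  {2,4} 1  {3,4} 2
  3 to go: {0,3,4} 3  {1,2,4} 1  {2,3,4} 3
  if 0:b drops first: 4 orders
  if 1:e drops first: 6 orders
heap linearizations: 10

10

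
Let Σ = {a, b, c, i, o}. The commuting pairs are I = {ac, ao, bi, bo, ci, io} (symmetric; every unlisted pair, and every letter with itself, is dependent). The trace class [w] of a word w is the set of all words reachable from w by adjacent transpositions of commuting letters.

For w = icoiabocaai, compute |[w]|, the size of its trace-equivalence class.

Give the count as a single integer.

piece 0:i — minimal
piece 1:c — minimal
piece 2:o rests on {1:c}
piece 3:i rests on {0:i}
piece 4:a rests on {3:i}
piece 5:b rests on {1:c, 4:a}
piece 6:o rests on {2:o}
piece 7:c rests on {5:b, 6:o}
piece 8:a rests on {5:b}
piece 9:a rests on {8:a}
piece 10:i rests on {9:a}
minimal pieces: {0:i, 1:c}
ways to finish when only these pieces remain (= sum over removing one remaining piece with nothing left below it):
  1 left: {7}→1  {10}→1
  2 left: {6,7}→1  {7,10}→2  {9,10}→1
  3 left: {2,6,7}→1  {6,7,10}→3  {7,9,10}→3  {8,9,10}→1
  4 left: {2,6,7,10}→4  {6,7,9,10}→6  {7,8,9,10}→4
  5 left: {2,6,7,9,10}→10  {5,7,8,9,10}→4  {6,7,8,9,10}→10
  6 left: {2,6,7,8,9,10}→20  {4,5,7,8,9,10}→4  {5,6,7,8,9,10}→14
  7 left: {2,5,6,7,8,9,10}→34  {3,4,5,7,8,9,10}→4  {4,5,6,7,8,9,10}→18
  8 left: {0,3,4,5,7,8,9,10}→4  {1,2,5,6,7,8,9,10}→34  {2,4,5,6,7,8,9,10}→52  {3,4,5,6,7,8,9,10}→22
  9 left: {0,3,4,5,6,7,8,9,10}→26  {1,2,4,5,6,7,8,9,10}→86  {2,3,4,5,6,7,8,9,10}→74
  placing 0:i first → 160 extensions
  placing 1:c first → 100 extensions
total linear extensions = 260

260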